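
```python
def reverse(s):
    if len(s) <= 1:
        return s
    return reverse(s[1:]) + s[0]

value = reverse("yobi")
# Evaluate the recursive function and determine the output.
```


reverse("yobi")
= reverse("obi") + "y"
= reverse("bi") + "o" + "y"
= reverse("i") + "b" + "o" + "y"
= "i" + "b" + "o" + "y"
= "iboy"


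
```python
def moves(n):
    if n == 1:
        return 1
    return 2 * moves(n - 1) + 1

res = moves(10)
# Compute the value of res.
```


moves(10)
= 2 * moves(9) + 1
= 2 * (2 * moves(8) + 1) + 1
= 2 * (2 * (2 * moves(7) + 1) + 1) + 1
= 2 * (2 * (2 * (2 * moves(6) + 1) + 1) + 1) + 1
= 2 * (2 * (2 * (2 * (2 * moves(5) + 1) + 1) + 1) + 1) + 1
= 2 * (2 * (2 * (2 * (2 * (2 * moves(4) + 1) + 1) + 1) + 1) + 1) + 1
= 2 * (2 * (2 * (2 * (2 * (2 * (2 * moves(3) + 1) + 1) + 1) + 1) + 1) + 1) + 1
= 2 * (2 * (2 * (2 * (2 * (2 * (2 * (2 * moves(2) + 1) + 1) + 1) + 1) + 1) + 1) + 1) + 1
= 2 * (2 * (2 * (2 * (2 * (2 * (2 * (2 * (2 * moves(1) + 1) + 1) + 1) + 1) + 1) + 1) + 1) + 1) + 1
Now compute bottom-up:
moves(1) = 1
moves(2) = 2 * 1 + 1 = 3
moves(3) = 2 * 3 + 1 = 7
moves(4) = 2 * 7 + 1 = 15
moves(5) = 2 * 15 + 1 = 31
moves(6) = 2 * 31 + 1 = 63
moves(7) = 2 * 63 + 1 = 127
moves(8) = 2 * 127 + 1 = 255
moves(9) = 2 * 255 + 1 = 511
moves(10) = 2 * 511 + 1 = 1023
= 1023


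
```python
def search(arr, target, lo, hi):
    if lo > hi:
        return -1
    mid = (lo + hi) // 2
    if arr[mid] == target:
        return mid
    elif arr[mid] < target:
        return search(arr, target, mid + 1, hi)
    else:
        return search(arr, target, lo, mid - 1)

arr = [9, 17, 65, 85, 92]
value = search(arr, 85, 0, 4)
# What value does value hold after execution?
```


search(arr, 85, 0, 4)
lo=0, hi=4, mid=2, arr[mid]=65
65 < 85, search right half
lo=3, hi=4, mid=3, arr[mid]=85
arr[3] == 85, found at index 3
= 3


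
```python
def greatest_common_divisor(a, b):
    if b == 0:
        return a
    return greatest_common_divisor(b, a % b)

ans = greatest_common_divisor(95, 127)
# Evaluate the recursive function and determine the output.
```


greatest_common_divisor(95, 127)
= greatest_common_divisor(127, 95 % 127) = greatest_common_divisor(127, 95)
= greatest_common_divisor(95, 127 % 95) = greatest_common_divisor(95, 32)
= greatest_common_divisor(32, 95 % 32) = greatest_common_divisor(32, 31)
= greatest_common_divisor(31, 32 % 31) = greatest_common_divisor(31, 1)
= greatest_common_divisor(1, 31 % 1) = greatest_common_divisor(1, 0)
b == 0, return a = 1


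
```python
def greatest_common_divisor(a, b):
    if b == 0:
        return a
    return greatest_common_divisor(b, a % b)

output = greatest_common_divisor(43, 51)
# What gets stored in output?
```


greatest_common_divisor(43, 51)
= greatest_common_divisor(51, 43 % 51) = greatest_common_divisor(51, 43)
= greatest_common_divisor(43, 51 % 43) = greatest_common_divisor(43, 8)
= greatest_common_divisor(8, 43 % 8) = greatest_common_divisor(8, 3)
= greatest_common_divisor(3, 8 % 3) = greatest_common_divisor(3, 2)
= greatest_common_divisor(2, 3 % 2) = greatest_common_divisor(2, 1)
= greatest_common_divisor(1, 2 % 1) = greatest_common_divisor(1, 0)
b == 0, return a = 1


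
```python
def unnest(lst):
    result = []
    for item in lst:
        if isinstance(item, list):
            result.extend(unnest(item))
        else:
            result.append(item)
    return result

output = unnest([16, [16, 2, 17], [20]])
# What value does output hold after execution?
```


unnest([16, [16, 2, 17], [20]])
Processing each element:
  16 is not a list -> append 16
  [16, 2, 17] is a list -> unnest recursively -> [16, 2, 17]
  [20] is a list -> unnest recursively -> [20]
= [16, 16, 2, 17, 20]


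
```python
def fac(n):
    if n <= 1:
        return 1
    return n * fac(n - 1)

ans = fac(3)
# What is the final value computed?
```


fac(3)
= 3 * fac(2)
= 3 * 2 * fac(1)
= 3 * 2 * 1
= 6


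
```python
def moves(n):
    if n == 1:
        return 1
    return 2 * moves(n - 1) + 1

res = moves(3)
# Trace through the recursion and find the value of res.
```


moves(3)
= 2 * moves(2) + 1
= 2 * (2 * moves(1) + 1) + 1
Now compute bottom-up:
moves(1) = 1
moves(2) = 2 * 1 + 1 = 3
moves(3) = 2 * 3 + 1 = 7
= 7


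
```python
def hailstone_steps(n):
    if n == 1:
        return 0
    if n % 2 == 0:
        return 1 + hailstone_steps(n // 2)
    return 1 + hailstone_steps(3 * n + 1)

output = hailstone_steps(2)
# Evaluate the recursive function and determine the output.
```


hailstone_steps(2)
2 is even -> hailstone_steps(1)
Reached 1 after 1 steps
= 1


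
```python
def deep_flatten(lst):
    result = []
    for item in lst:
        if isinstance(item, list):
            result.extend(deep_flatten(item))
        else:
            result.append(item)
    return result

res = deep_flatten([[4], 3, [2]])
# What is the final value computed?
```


deep_flatten([[4], 3, [2]])
Processing each element:
  [4] is a list -> deep_flatten recursively -> [4]
  3 is not a list -> append 3
  [2] is a list -> deep_flatten recursively -> [2]
= [4, 3, 2]


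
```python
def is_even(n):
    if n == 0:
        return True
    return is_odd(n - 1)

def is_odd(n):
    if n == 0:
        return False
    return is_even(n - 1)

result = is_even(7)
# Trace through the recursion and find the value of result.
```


is_even(7)
= is_odd(6)
= is_even(5)
= is_odd(4)
= is_even(3)
= is_odd(2)
= is_even(1)
= is_odd(0)
n == 0: return False
= False


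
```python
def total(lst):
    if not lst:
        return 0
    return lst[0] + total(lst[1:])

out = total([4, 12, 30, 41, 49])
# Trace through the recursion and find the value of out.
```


total([4, 12, 30, 41, 49])
= 4 + total([12, 30, 41, 49])
= 4 + 12 + total([30, 41, 49])
= 4 + 12 + 30 + total([41, 49])
= 4 + 12 + 30 + 41 + total([49])
= 4 + 12 + 30 + 41 + 49 + total([])
= 4 + 12 + 30 + 41 + 49 + 0
= 136


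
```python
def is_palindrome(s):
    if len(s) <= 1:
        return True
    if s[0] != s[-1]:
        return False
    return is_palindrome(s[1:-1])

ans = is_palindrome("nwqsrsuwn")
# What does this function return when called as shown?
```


is_palindrome("nwqsrsuwn")
"nwqsrsuwn": s[0]='n' == s[-1]='n' -> is_palindrome("wqsrsuw")
"wqsrsuw": s[0]='w' == s[-1]='w' -> is_palindrome("qsrsu")
"qsrsu": s[0]='q' != s[-1]='u' -> False
= False


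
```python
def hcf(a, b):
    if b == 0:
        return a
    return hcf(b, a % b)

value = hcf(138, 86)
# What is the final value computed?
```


hcf(138, 86)
= hcf(86, 138 % 86) = hcf(86, 52)
= hcf(52, 86 % 52) = hcf(52, 34)
= hcf(34, 52 % 34) = hcf(34, 18)
= hcf(18, 34 % 18) = hcf(18, 16)
= hcf(16, 18 % 16) = hcf(16, 2)
= hcf(2, 16 % 2) = hcf(2, 0)
b == 0, return a = 2


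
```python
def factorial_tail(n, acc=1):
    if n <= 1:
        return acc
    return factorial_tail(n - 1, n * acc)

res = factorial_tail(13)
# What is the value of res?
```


factorial_tail(13, 1)
= factorial_tail(12, 13 * 1) = factorial_tail(12, 13)
= factorial_tail(11, 12 * 13) = factorial_tail(11, 156)
= factorial_tail(10, 11 * 156) = factorial_tail(10, 1716)
= factorial_tail(9, 10 * 1716) = factorial_tail(9, 17160)
= factorial_tail(8, 9 * 17160) = factorial_tail(8, 154440)
= factorial_tail(7, 8 * 154440) = factorial_tail(7, 1235520)
= factorial_tail(6, 7 * 1235520) = factorial_tail(6, 8648640)
= factorial_tail(5, 6 * 8648640) = factorial_tail(5, 51891840)
= factorial_tail(4, 5 * 51891840) = factorial_tail(4, 259459200)
= factorial_tail(3, 4 * 259459200) = factorial_tail(3, 1037836800)
= factorial_tail(2, 3 * 1037836800) = factorial_tail(2, 3113510400)
= factorial_tail(1, 2 * 3113510400) = factorial_tail(1, 6227020800)
n <= 1, return acc = 6227020800


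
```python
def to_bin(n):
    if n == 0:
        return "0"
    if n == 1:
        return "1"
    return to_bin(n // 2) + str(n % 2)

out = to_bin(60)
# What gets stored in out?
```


to_bin(60)
= to_bin(30) + "0"
= to_bin(15) + "0" + "0"
= to_bin(7) + "1" + "0" + "0"
= to_bin(3) + "1" + "1" + "0" + "0"
= to_bin(1) + "1" + "1" + "1" + "0" + "0"
= "1" + "1" + "1" + "1" + "0" + "0"
= "111100"


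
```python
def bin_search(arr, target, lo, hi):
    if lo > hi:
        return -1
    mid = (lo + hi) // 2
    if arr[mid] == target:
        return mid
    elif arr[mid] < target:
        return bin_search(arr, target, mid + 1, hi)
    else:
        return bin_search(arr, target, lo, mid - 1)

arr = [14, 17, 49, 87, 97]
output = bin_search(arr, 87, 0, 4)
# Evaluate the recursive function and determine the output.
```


bin_search(arr, 87, 0, 4)
lo=0, hi=4, mid=2, arr[mid]=49
49 < 87, search right half
lo=3, hi=4, mid=3, arr[mid]=87
arr[3] == 87, found at index 3
= 3


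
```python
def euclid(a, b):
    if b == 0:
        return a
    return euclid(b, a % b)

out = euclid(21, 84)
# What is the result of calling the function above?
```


euclid(21, 84)
= euclid(84, 21 % 84) = euclid(84, 21)
= euclid(21, 84 % 21) = euclid(21, 0)
b == 0, return a = 21


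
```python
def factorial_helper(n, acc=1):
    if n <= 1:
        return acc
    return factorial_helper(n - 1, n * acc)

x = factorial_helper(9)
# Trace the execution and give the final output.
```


factorial_helper(9, 1)
= factorial_helper(8, 9 * 1) = factorial_helper(8, 9)
= factorial_helper(7, 8 * 9) = factorial_helper(7, 72)
= factorial_helper(6, 7 * 72) = factorial_helper(6, 504)
= factorial_helper(5, 6 * 504) = factorial_helper(5, 3024)
= factorial_helper(4, 5 * 3024) = factorial_helper(4, 15120)
= factorial_helper(3, 4 * 15120) = factorial_helper(3, 60480)
= factorial_helper(2, 3 * 60480) = factorial_helper(2, 181440)
= factorial_helper(1, 2 * 181440) = factorial_helper(1, 362880)
n <= 1, return acc = 362880


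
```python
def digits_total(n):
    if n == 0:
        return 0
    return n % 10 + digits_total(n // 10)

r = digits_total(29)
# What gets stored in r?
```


digits_total(29)
= 9 + digits_total(2)
= 9 + 2 + digits_total(0)
= 9 + 2 + 0
= 11


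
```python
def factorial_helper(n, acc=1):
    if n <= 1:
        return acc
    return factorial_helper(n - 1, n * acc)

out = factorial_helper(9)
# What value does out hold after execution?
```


factorial_helper(9, 1)
= factorial_helper(8, 9 * 1) = factorial_helper(8, 9)
= factorial_helper(7, 8 * 9) = factorial_helper(7, 72)
= factorial_helper(6, 7 * 72) = factorial_helper(6, 504)
= factorial_helper(5, 6 * 504) = factorial_helper(5, 3024)
= factorial_helper(4, 5 * 3024) = factorial_helper(4, 15120)
= factorial_helper(3, 4 * 15120) = factorial_helper(3, 60480)
= factorial_helper(2, 3 * 60480) = factorial_helper(2, 181440)
= factorial_helper(1, 2 * 181440) = factorial_helper(1, 362880)
n <= 1, return acc = 362880


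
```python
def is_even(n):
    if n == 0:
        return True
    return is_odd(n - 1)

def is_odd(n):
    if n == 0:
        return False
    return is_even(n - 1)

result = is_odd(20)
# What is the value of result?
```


is_odd(20)
= is_even(19)
= is_odd(18)
= is_even(17)
= is_odd(16)
= is_even(15)
= is_odd(14)
= is_even(13)
= is_odd(12)
= is_even(11)
= is_odd(10)
= is_even(9)
= is_odd(8)
= is_even(7)
= is_odd(6)
= is_even(5)
= is_odd(4)
= is_even(3)
= is_odd(2)
= is_even(1)
= is_odd(0)
n == 0: return False
= False


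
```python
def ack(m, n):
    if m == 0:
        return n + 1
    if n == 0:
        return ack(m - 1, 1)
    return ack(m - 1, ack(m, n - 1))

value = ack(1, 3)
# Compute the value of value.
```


ack(1, 3)
= ack(0, ack(1, 2))
First compute ack(1, 2) = 4
= ack(0, 4)
= 5


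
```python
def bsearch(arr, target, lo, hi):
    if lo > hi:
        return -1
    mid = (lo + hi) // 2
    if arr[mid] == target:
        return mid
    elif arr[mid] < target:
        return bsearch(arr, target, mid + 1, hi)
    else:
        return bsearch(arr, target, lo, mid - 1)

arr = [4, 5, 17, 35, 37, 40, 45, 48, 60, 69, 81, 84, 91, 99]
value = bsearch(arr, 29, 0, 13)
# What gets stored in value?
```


bsearch(arr, 29, 0, 13)
lo=0, hi=13, mid=6, arr[mid]=45
45 > 29, search left half
lo=0, hi=5, mid=2, arr[mid]=17
17 < 29, search right half
lo=3, hi=5, mid=4, arr[mid]=37
37 > 29, search left half
lo=3, hi=3, mid=3, arr[mid]=35
35 > 29, search left half
lo > hi, target not found, return -1
= -1


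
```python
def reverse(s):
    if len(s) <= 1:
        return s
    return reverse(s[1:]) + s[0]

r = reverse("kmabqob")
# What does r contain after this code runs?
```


reverse("kmabqob")
= reverse("mabqob") + "k"
= reverse("abqob") + "m" + "k"
= reverse("bqob") + "a" + "m" + "k"
= reverse("qob") + "b" + "a" + "m" + "k"
= reverse("ob") + "q" + "b" + "a" + "m" + "k"
= reverse("b") + "o" + "q" + "b" + "a" + "m" + "k"
= "b" + "o" + "q" + "b" + "a" + "m" + "k"
= "boqbamk"


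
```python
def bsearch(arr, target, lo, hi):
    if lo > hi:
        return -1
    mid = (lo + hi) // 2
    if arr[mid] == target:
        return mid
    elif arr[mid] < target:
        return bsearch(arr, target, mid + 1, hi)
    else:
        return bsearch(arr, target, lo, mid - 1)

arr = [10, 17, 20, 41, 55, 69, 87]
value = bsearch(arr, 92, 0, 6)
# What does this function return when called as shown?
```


bsearch(arr, 92, 0, 6)
lo=0, hi=6, mid=3, arr[mid]=41
41 < 92, search right half
lo=4, hi=6, mid=5, arr[mid]=69
69 < 92, search right half
lo=6, hi=6, mid=6, arr[mid]=87
87 < 92, search right half
lo > hi, target not found, return -1
= -1


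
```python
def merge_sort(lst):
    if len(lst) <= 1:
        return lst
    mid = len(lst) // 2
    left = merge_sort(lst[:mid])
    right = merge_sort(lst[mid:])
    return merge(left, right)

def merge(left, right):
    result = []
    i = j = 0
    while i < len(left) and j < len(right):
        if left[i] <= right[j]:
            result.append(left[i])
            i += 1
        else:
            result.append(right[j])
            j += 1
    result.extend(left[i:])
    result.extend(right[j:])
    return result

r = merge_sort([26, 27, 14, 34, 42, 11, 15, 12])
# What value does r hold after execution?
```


merge_sort([26, 27, 14, 34, 42, 11, 15, 12])
Split into [26, 27, 14, 34] and [42, 11, 15, 12]
Left sorted: [14, 26, 27, 34]
Right sorted: [11, 12, 15, 42]
Merge [14, 26, 27, 34] and [11, 12, 15, 42]
= [11, 12, 14, 15, 26, 27, 34, 42]


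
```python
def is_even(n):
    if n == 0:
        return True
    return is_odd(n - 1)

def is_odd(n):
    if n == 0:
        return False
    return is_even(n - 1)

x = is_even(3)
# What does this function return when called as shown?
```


is_even(3)
= is_odd(2)
= is_even(1)
= is_odd(0)
n == 0: return False
= False


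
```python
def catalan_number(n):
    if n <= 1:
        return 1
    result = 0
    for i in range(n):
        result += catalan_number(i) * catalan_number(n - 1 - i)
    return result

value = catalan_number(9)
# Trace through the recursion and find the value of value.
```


catalan_number(9)
= sum of catalan_number(i) * catalan_number(9-1-i) for i in 0..8
First compute sub-values bottom-up:
  catalan_number(0) = 1, catalan_number(1) = 1
  catalan_number(2) = 1*1 + 1*1 = 2
  catalan_number(3) = 1*2 + 1*1 + 2*1 = 5
  catalan_number(4) = 1*5 + 1*2 + 2*1 + 5*1 = 14
  catalan_number(5) = 1*14 + 1*5 + 2*2 + 5*1 + 14*1 = 42
  catalan_number(6) = 1*42 + 1*14 + 2*5 + 5*2 + 14*1 + 42*1 = 132
  catalan_number(7) = 1*132 + 1*42 + 2*14 + 5*5 + 14*2 + 42*1 + 132*1 = 429
  catalan_number(8) = 1*429 + 1*132 + 2*42 + 5*14 + 14*5 + 42*2 + 132*1 + 429*1 = 1430
Now catalan_number(9):
  catalan_number(0)*catalan_number(8) = 1*1430 = 1430
  catalan_number(1)*catalan_number(7) = 1*429 = 429
  catalan_number(2)*catalan_number(6) = 2*132 = 264
  catalan_number(3)*catalan_number(5) = 5*42 = 210
  catalan_number(4)*catalan_number(4) = 14*14 = 196
  catalan_number(5)*catalan_number(3) = 42*5 = 210
  catalan_number(6)*catalan_number(2) = 132*2 = 264
  catalan_number(7)*catalan_number(1) = 429*1 = 429
  catalan_number(8)*catalan_number(0) = 1430*1 = 1430
= 1430 + 429 + 264 + 210 + 196 + 210 + 264 + 429 + 1430
= 4862


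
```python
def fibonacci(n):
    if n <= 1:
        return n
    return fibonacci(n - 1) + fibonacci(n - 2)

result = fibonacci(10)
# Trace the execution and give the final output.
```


fibonacci(10)
= fibonacci(9) + fibonacci(8)
= (fibonacci(8) + fibonacci(7)) + fibonacci(8)
Computing bottom-up: fibonacci(0)=0, fibonacci(1)=1, fibonacci(2)=1, fibonacci(3)=2, fibonacci(4)=3, fibonacci(5)=5, fibonacci(6)=8, fibonacci(7)=13, fibonacci(8)=21, fibonacci(9)=34, fibonacci(10)=55
= 55


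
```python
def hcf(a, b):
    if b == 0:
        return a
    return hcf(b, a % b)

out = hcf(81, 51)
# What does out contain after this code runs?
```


hcf(81, 51)
= hcf(51, 81 % 51) = hcf(51, 30)
= hcf(30, 51 % 30) = hcf(30, 21)
= hcf(21, 30 % 21) = hcf(21, 9)
= hcf(9, 21 % 9) = hcf(9, 3)
= hcf(3, 9 % 3) = hcf(3, 0)
b == 0, return a = 3


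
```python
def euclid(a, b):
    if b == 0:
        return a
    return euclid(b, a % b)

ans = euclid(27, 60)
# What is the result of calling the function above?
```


euclid(27, 60)
= euclid(60, 27 % 60) = euclid(60, 27)
= euclid(27, 60 % 27) = euclid(27, 6)
= euclid(6, 27 % 6) = euclid(6, 3)
= euclid(3, 6 % 3) = euclid(3, 0)
b == 0, return a = 3


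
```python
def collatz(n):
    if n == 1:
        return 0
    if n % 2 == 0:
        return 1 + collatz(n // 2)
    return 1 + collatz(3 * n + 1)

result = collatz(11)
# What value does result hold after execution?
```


collatz(11)
11 is odd -> 3*11+1 = 34 -> collatz(34)
34 is even -> collatz(17)
17 is odd -> 3*17+1 = 52 -> collatz(52)
52 is even -> collatz(26)
26 is even -> collatz(13)
13 is odd -> 3*13+1 = 40 -> collatz(40)
40 is even -> collatz(20)
20 is even -> collatz(10)
10 is even -> collatz(5)
5 is odd -> 3*5+1 = 16 -> collatz(16)
16 is even -> collatz(8)
8 is even -> collatz(4)
4 is even -> collatz(2)
2 is even -> collatz(1)
Reached 1 after 14 steps
= 14


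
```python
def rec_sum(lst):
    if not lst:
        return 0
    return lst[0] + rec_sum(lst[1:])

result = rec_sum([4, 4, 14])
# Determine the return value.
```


rec_sum([4, 4, 14])
= 4 + rec_sum([4, 14])
= 4 + 4 + rec_sum([14])
= 4 + 4 + 14 + rec_sum([])
= 4 + 4 + 14 + 0
= 22


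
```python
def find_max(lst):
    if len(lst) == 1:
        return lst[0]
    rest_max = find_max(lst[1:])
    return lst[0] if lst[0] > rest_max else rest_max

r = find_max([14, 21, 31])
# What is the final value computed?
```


find_max([14, 21, 31])
= compare 14 with find_max([21, 31])
= compare 21 with find_max([31])
Base: find_max([31]) = 31
compare 21 with 31: max = 31
compare 14 with 31: max = 31
= 31


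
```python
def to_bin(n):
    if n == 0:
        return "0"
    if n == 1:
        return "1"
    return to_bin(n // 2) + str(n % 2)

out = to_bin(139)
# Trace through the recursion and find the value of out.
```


to_bin(139)
= to_bin(69) + "1"
= to_bin(34) + "1" + "1"
= to_bin(17) + "0" + "1" + "1"
= to_bin(8) + "1" + "0" + "1" + "1"
= to_bin(4) + "0" + "1" + "0" + "1" + "1"
= to_bin(2) + "0" + "0" + "1" + "0" + "1" + "1"
= to_bin(1) + "0" + "0" + "0" + "1" + "0" + "1" + "1"
= "1" + "0" + "0" + "0" + "1" + "0" + "1" + "1"
= "10001011"


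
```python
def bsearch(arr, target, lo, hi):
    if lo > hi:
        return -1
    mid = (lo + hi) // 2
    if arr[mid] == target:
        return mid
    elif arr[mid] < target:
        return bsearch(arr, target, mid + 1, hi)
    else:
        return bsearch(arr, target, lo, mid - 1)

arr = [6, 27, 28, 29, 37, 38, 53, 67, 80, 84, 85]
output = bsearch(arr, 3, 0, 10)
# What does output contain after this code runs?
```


bsearch(arr, 3, 0, 10)
lo=0, hi=10, mid=5, arr[mid]=38
38 > 3, search left half
lo=0, hi=4, mid=2, arr[mid]=28
28 > 3, search left half
lo=0, hi=1, mid=0, arr[mid]=6
6 > 3, search left half
lo > hi, target not found, return -1
= -1


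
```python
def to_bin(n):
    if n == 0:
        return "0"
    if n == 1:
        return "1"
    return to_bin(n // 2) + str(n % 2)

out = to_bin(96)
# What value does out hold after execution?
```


to_bin(96)
= to_bin(48) + "0"
= to_bin(24) + "0" + "0"
= to_bin(12) + "0" + "0" + "0"
= to_bin(6) + "0" + "0" + "0" + "0"
= to_bin(3) + "0" + "0" + "0" + "0" + "0"
= to_bin(1) + "1" + "0" + "0" + "0" + "0" + "0"
= "1" + "1" + "0" + "0" + "0" + "0" + "0"
= "1100000"


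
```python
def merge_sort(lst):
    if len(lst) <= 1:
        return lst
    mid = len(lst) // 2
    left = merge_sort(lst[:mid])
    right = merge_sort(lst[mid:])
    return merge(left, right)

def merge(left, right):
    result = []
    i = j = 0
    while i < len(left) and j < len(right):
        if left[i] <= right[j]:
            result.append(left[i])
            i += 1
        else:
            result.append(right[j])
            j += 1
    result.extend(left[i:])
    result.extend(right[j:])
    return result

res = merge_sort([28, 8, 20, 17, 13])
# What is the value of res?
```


merge_sort([28, 8, 20, 17, 13])
Split into [28, 8] and [20, 17, 13]
Left sorted: [8, 28]
Right sorted: [13, 17, 20]
Merge [8, 28] and [13, 17, 20]
= [8, 13, 17, 20, 28]


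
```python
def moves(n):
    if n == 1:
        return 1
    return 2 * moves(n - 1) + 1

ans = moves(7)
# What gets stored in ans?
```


moves(7)
= 2 * moves(6) + 1
= 2 * (2 * moves(5) + 1) + 1
= 2 * (2 * (2 * moves(4) + 1) + 1) + 1
= 2 * (2 * (2 * (2 * moves(3) + 1) + 1) + 1) + 1
= 2 * (2 * (2 * (2 * (2 * moves(2) + 1) + 1) + 1) + 1) + 1
= 2 * (2 * (2 * (2 * (2 * (2 * moves(1) + 1) + 1) + 1) + 1) + 1) + 1
Now compute bottom-up:
moves(1) = 1
moves(2) = 2 * 1 + 1 = 3
moves(3) = 2 * 3 + 1 = 7
moves(4) = 2 * 7 + 1 = 15
moves(5) = 2 * 15 + 1 = 31
moves(6) = 2 * 31 + 1 = 63
moves(7) = 2 * 63 + 1 = 127
= 127


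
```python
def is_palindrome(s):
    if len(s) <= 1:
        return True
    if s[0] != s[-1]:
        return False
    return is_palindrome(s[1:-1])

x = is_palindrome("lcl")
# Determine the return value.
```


is_palindrome("lcl")
"lcl": s[0]='l' == s[-1]='l' -> is_palindrome("c")
"c": len <= 1 -> True
= True


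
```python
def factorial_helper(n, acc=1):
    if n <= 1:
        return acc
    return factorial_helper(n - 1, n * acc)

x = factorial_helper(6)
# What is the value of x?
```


factorial_helper(6, 1)
= factorial_helper(5, 6 * 1) = factorial_helper(5, 6)
= factorial_helper(4, 5 * 6) = factorial_helper(4, 30)
= factorial_helper(3, 4 * 30) = factorial_helper(3, 120)
= factorial_helper(2, 3 * 120) = factorial_helper(2, 360)
= factorial_helper(1, 2 * 360) = factorial_helper(1, 720)
n <= 1, return acc = 720


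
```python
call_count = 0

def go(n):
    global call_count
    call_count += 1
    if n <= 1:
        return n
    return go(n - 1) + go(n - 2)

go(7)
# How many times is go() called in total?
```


go(7) calls go(6) and go(5); each non-base call branches into two more.
Let C(k) = total number of calls made by go(k), including the call to go(k) itself.
Base cases: C(0) = 1, C(1) = 1
Recurrence: C(k) = 1 + C(k-1) + C(k-2)
  C(2) = 1 + C(1) + C(0) = 1 + 1 + 1 = 3
  C(3) = 1 + C(2) + C(1) = 1 + 3 + 1 = 5
  C(4) = 1 + C(3) + C(2) = 1 + 5 + 3 = 9
  C(5) = 1 + C(4) + C(3) = 1 + 9 + 5 = 15
  C(6) = 1 + C(5) + C(4) = 1 + 15 + 9 = 25
  C(7) = 1 + C(6) + C(5) = 1 + 25 + 15 = 41
Total calls = C(7) = 41


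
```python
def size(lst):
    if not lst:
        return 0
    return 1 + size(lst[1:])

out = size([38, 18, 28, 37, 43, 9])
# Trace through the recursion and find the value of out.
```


size([38, 18, 28, 37, 43, 9])
= 1 + size([18, 28, 37, 43, 9])
= 1 + 1 + size([28, 37, 43, 9])
= 1 + 1 + 1 + size([37, 43, 9])
= 1 + 1 + 1 + 1 + size([43, 9])
= 1 + 1 + 1 + 1 + 1 + size([9])
= 1 + 1 + 1 + 1 + 1 + 1 + size([])
= 1 + 1 + 1 + 1 + 1 + 1 + 0
= 6


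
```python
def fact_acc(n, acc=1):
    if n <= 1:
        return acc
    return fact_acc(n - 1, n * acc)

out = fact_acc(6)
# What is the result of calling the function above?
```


fact_acc(6, 1)
= fact_acc(5, 6 * 1) = fact_acc(5, 6)
= fact_acc(4, 5 * 6) = fact_acc(4, 30)
= fact_acc(3, 4 * 30) = fact_acc(3, 120)
= fact_acc(2, 3 * 120) = fact_acc(2, 360)
= fact_acc(1, 2 * 360) = fact_acc(1, 720)
n <= 1, return acc = 720


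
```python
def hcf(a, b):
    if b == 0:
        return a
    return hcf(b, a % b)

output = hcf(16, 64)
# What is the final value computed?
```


hcf(16, 64)
= hcf(64, 16 % 64) = hcf(64, 16)
= hcf(16, 64 % 16) = hcf(16, 0)
b == 0, return a = 16


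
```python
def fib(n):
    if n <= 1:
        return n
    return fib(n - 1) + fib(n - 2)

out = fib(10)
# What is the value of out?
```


fib(10)
= fib(9) + fib(8)
= (fib(8) + fib(7)) + fib(8)
Computing bottom-up: fib(0)=0, fib(1)=1, fib(2)=1, fib(3)=2, fib(4)=3, fib(5)=5, fib(6)=8, fib(7)=13, fib(8)=21, fib(9)=34, fib(10)=55
= 55


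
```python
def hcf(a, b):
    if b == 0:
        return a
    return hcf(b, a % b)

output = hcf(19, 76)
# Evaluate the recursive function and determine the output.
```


hcf(19, 76)
= hcf(76, 19 % 76) = hcf(76, 19)
= hcf(19, 76 % 19) = hcf(19, 0)
b == 0, return a = 19


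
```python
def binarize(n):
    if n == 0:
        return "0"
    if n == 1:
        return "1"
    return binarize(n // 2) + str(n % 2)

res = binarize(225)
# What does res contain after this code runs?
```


binarize(225)
= binarize(112) + "1"
= binarize(56) + "0" + "1"
= binarize(28) + "0" + "0" + "1"
= binarize(14) + "0" + "0" + "0" + "1"
= binarize(7) + "0" + "0" + "0" + "0" + "1"
= binarize(3) + "1" + "0" + "0" + "0" + "0" + "1"
= binarize(1) + "1" + "1" + "0" + "0" + "0" + "0" + "1"
= "1" + "1" + "1" + "0" + "0" + "0" + "0" + "1"
= "11100001"


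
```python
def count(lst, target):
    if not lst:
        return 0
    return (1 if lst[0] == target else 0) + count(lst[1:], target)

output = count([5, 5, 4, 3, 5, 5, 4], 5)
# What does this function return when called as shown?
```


count([5, 5, 4, 3, 5, 5, 4], 5)
lst[0]=5 == 5: 1 + count([5, 4, 3, 5, 5, 4], 5)
lst[0]=5 == 5: 1 + count([4, 3, 5, 5, 4], 5)
lst[0]=4 != 5: 0 + count([3, 5, 5, 4], 5)
lst[0]=3 != 5: 0 + count([5, 5, 4], 5)
lst[0]=5 == 5: 1 + count([5, 4], 5)
lst[0]=5 == 5: 1 + count([4], 5)
lst[0]=4 != 5: 0 + count([], 5)
= 4


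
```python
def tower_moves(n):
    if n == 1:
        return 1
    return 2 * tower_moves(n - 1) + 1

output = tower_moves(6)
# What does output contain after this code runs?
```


tower_moves(6)
= 2 * tower_moves(5) + 1
= 2 * (2 * tower_moves(4) + 1) + 1
= 2 * (2 * (2 * tower_moves(3) + 1) + 1) + 1
= 2 * (2 * (2 * (2 * tower_moves(2) + 1) + 1) + 1) + 1
= 2 * (2 * (2 * (2 * (2 * tower_moves(1) + 1) + 1) + 1) + 1) + 1
Now compute bottom-up:
tower_moves(1) = 1
tower_moves(2) = 2 * 1 + 1 = 3
tower_moves(3) = 2 * 3 + 1 = 7
tower_moves(4) = 2 * 7 + 1 = 15
tower_moves(5) = 2 * 15 + 1 = 31
tower_moves(6) = 2 * 31 + 1 = 63
= 63


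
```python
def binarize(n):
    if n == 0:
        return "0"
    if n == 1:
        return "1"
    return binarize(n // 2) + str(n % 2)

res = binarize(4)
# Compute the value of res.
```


binarize(4)
= binarize(2) + "0"
= binarize(1) + "0" + "0"
= "1" + "0" + "0"
= "100"


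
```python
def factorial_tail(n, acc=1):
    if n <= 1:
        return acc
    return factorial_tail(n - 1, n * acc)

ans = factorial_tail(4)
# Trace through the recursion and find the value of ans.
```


factorial_tail(4, 1)
= factorial_tail(3, 4 * 1) = factorial_tail(3, 4)
= factorial_tail(2, 3 * 4) = factorial_tail(2, 12)
= factorial_tail(1, 2 * 12) = factorial_tail(1, 24)
n <= 1, return acc = 24


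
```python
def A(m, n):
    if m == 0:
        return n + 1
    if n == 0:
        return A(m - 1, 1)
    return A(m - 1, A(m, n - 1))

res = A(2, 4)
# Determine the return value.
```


A(2, 4)
= A(1, A(2, 3))
First compute A(2, 3) = 9
= A(1, 9)
= 11


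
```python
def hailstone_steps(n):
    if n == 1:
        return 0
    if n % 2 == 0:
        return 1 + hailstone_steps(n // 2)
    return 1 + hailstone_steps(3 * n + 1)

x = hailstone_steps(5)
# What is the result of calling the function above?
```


hailstone_steps(5)
5 is odd -> 3*5+1 = 16 -> hailstone_steps(16)
16 is even -> hailstone_steps(8)
8 is even -> hailstone_steps(4)
4 is even -> hailstone_steps(2)
2 is even -> hailstone_steps(1)
Reached 1 after 5 steps
= 5


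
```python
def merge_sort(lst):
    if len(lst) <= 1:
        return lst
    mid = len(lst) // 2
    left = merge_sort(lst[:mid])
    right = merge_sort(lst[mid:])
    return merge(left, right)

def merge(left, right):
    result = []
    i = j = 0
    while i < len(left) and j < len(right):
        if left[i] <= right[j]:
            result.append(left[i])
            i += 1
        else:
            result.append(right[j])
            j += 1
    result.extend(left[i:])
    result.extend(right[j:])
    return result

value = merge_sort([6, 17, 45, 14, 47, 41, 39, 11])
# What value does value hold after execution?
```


merge_sort([6, 17, 45, 14, 47, 41, 39, 11])
Split into [6, 17, 45, 14] and [47, 41, 39, 11]
Left sorted: [6, 14, 17, 45]
Right sorted: [11, 39, 41, 47]
Merge [6, 14, 17, 45] and [11, 39, 41, 47]
= [6, 11, 14, 17, 39, 41, 45, 47]


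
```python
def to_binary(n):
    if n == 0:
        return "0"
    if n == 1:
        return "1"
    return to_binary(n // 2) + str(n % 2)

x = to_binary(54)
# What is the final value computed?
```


to_binary(54)
= to_binary(27) + "0"
= to_binary(13) + "1" + "0"
= to_binary(6) + "1" + "1" + "0"
= to_binary(3) + "0" + "1" + "1" + "0"
= to_binary(1) + "1" + "0" + "1" + "1" + "0"
= "1" + "1" + "0" + "1" + "1" + "0"
= "110110"


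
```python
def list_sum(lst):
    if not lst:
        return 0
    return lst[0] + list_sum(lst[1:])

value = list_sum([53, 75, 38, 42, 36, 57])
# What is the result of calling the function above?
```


list_sum([53, 75, 38, 42, 36, 57])
= 53 + list_sum([75, 38, 42, 36, 57])
= 53 + 75 + list_sum([38, 42, 36, 57])
= 53 + 75 + 38 + list_sum([42, 36, 57])
= 53 + 75 + 38 + 42 + list_sum([36, 57])
= 53 + 75 + 38 + 42 + 36 + list_sum([57])
= 53 + 75 + 38 + 42 + 36 + 57 + list_sum([])
= 53 + 75 + 38 + 42 + 36 + 57 + 0
= 301


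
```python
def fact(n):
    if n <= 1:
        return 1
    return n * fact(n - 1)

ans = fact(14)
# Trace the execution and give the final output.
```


fact(14)
= 14 * fact(13)
= 14 * 13 * fact(12)
= 14 * 13 * 12 * fact(11)
= 14 * 13 * 12 * 11 * fact(10)
= 14 * 13 * 12 * 11 * 10 * fact(9)
= 14 * 13 * 12 * 11 * 10 * 9 * fact(8)
= 14 * 13 * 12 * 11 * 10 * 9 * 8 * fact(7)
= 14 * 13 * 12 * 11 * 10 * 9 * 8 * 7 * fact(6)
= 14 * 13 * 12 * 11 * 10 * 9 * 8 * 7 * 6 * fact(5)
= 14 * 13 * 12 * 11 * 10 * 9 * 8 * 7 * 6 * 5 * fact(4)
= 14 * 13 * 12 * 11 * 10 * 9 * 8 * 7 * 6 * 5 * 4 * fact(3)
= 14 * 13 * 12 * 11 * 10 * 9 * 8 * 7 * 6 * 5 * 4 * 3 * fact(2)
= 14 * 13 * 12 * 11 * 10 * 9 * 8 * 7 * 6 * 5 * 4 * 3 * 2 * fact(1)
= 14 * 13 * 12 * 11 * 10 * 9 * 8 * 7 * 6 * 5 * 4 * 3 * 2 * 1
= 87178291200


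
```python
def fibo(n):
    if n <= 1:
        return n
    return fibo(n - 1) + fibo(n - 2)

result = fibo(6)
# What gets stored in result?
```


fibo(6)
= fibo(5) + fibo(4)
= (fibo(4) + fibo(3)) + fibo(4)
Computing bottom-up: fibo(0)=0, fibo(1)=1, fibo(2)=1, fibo(3)=2, fibo(4)=3, fibo(5)=5, fibo(6)=8
= 8


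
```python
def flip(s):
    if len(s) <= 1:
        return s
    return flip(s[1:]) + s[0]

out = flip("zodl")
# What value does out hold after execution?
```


flip("zodl")
= flip("odl") + "z"
= flip("dl") + "o" + "z"
= flip("l") + "d" + "o" + "z"
= "l" + "d" + "o" + "z"
= "ldoz"


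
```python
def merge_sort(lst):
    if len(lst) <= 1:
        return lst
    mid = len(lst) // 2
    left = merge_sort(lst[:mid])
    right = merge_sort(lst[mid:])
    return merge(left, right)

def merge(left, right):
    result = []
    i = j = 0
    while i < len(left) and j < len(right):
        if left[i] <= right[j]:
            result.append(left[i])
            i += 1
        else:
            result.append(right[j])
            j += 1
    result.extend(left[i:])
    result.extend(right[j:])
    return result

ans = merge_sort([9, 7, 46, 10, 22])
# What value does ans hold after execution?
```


merge_sort([9, 7, 46, 10, 22])
Split into [9, 7] and [46, 10, 22]
Left sorted: [7, 9]
Right sorted: [10, 22, 46]
Merge [7, 9] and [10, 22, 46]
= [7, 9, 10, 22, 46]


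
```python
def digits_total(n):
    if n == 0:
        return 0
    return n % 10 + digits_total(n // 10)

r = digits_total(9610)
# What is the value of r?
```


digits_total(9610)
= 0 + digits_total(961)
= 0 + 1 + digits_total(96)
= 0 + 1 + 6 + digits_total(9)
= 0 + 1 + 6 + 9 + digits_total(0)
= 0 + 1 + 6 + 9 + 0
= 16


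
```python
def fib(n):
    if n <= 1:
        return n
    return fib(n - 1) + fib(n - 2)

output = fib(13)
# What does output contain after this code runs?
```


fib(13)
= fib(12) + fib(11)
= (fib(11) + fib(10)) + fib(11)
Computing bottom-up: fib(0)=0, fib(1)=1, fib(2)=1, fib(3)=2, fib(4)=3, fib(5)=5, fib(6)=8, fib(7)=13, fib(8)=21, fib(9)=34, fib(10)=55, fib(11)=89, fib(12)=144, fib(13)=233
= 233


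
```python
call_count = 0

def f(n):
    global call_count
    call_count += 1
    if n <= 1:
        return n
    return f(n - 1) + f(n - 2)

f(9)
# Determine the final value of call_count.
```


f(9) calls f(8) and f(7); each non-base call branches into two more.
Let C(k) = total number of calls made by f(k), including the call to f(k) itself.
Base cases: C(0) = 1, C(1) = 1
Recurrence: C(k) = 1 + C(k-1) + C(k-2)
  C(2) = 1 + C(1) + C(0) = 1 + 1 + 1 = 3
  C(3) = 1 + C(2) + C(1) = 1 + 3 + 1 = 5
  C(4) = 1 + C(3) + C(2) = 1 + 5 + 3 = 9
  C(5) = 1 + C(4) + C(3) = 1 + 9 + 5 = 15
  C(6) = 1 + C(5) + C(4) = 1 + 15 + 9 = 25
  C(7) = 1 + C(6) + C(5) = 1 + 25 + 15 = 41
  C(8) = 1 + C(7) + C(6) = 1 + 41 + 25 = 67
  C(9) = 1 + C(8) + C(7) = 1 + 67 + 41 = 109
Total calls = C(9) = 109


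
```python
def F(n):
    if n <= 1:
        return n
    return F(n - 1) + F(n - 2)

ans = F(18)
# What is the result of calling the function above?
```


F(18)
= F(17) + F(16)
= (F(16) + F(15)) + F(16)
Computing bottom-up: F(0)=0, F(1)=1, F(2)=1, F(3)=2, F(4)=3, F(5)=5, F(6)=8, F(7)=13, F(8)=21, F(9)=34, F(10)=55, F(11)=89, F(12)=144, F(13)=233, F(14)=377, F(15)=610, F(16)=987, F(17)=1597, F(18)=2584
= 2584


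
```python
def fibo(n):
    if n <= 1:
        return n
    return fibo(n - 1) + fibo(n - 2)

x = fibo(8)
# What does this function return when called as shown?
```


fibo(8)
= fibo(7) + fibo(6)
= (fibo(6) + fibo(5)) + fibo(6)
Computing bottom-up: fibo(0)=0, fibo(1)=1, fibo(2)=1, fibo(3)=2, fibo(4)=3, fibo(5)=5, fibo(6)=8, fibo(7)=13, fibo(8)=21
= 21


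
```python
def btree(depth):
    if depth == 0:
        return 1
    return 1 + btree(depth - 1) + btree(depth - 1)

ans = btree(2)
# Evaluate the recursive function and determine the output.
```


btree(2)
= 1 + btree(1) + btree(1)
= 1 + 2 * btree(1)
btree(k) = 2^(k+1) - 1
btree(0) = 1
btree(1) = 3
btree(2) = 7
btree(2) = 2^3 - 1 = 7


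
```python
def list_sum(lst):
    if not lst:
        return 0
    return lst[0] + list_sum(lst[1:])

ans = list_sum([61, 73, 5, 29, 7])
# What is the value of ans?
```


list_sum([61, 73, 5, 29, 7])
= 61 + list_sum([73, 5, 29, 7])
= 61 + 73 + list_sum([5, 29, 7])
= 61 + 73 + 5 + list_sum([29, 7])
= 61 + 73 + 5 + 29 + list_sum([7])
= 61 + 73 + 5 + 29 + 7 + list_sum([])
= 61 + 73 + 5 + 29 + 7 + 0
= 175


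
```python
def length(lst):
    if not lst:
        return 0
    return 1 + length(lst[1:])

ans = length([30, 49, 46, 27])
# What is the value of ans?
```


length([30, 49, 46, 27])
= 1 + length([49, 46, 27])
= 1 + 1 + length([46, 27])
= 1 + 1 + 1 + length([27])
= 1 + 1 + 1 + 1 + length([])
= 1 + 1 + 1 + 1 + 0
= 4


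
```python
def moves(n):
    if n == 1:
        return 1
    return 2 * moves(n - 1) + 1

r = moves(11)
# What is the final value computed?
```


moves(11)
= 2 * moves(10) + 1
= 2 * (2 * moves(9) + 1) + 1
= 2 * (2 * (2 * moves(8) + 1) + 1) + 1
= 2 * (2 * (2 * (2 * moves(7) + 1) + 1) + 1) + 1
= 2 * (2 * (2 * (2 * (2 * moves(6) + 1) + 1) + 1) + 1) + 1
= 2 * (2 * (2 * (2 * (2 * (2 * moves(5) + 1) + 1) + 1) + 1) + 1) + 1
= 2 * (2 * (2 * (2 * (2 * (2 * (2 * moves(4) + 1) + 1) + 1) + 1) + 1) + 1) + 1
= 2 * (2 * (2 * (2 * (2 * (2 * (2 * (2 * moves(3) + 1) + 1) + 1) + 1) + 1) + 1) + 1) + 1
= 2 * (2 * (2 * (2 * (2 * (2 * (2 * (2 * (2 * moves(2) + 1) + 1) + 1) + 1) + 1) + 1) + 1) + 1) + 1
= 2 * (2 * (2 * (2 * (2 * (2 * (2 * (2 * (2 * (2 * moves(1) + 1) + 1) + 1) + 1) + 1) + 1) + 1) + 1) + 1) + 1
Now compute bottom-up:
moves(1) = 1
moves(2) = 2 * 1 + 1 = 3
moves(3) = 2 * 3 + 1 = 7
moves(4) = 2 * 7 + 1 = 15
moves(5) = 2 * 15 + 1 = 31
moves(6) = 2 * 31 + 1 = 63
moves(7) = 2 * 63 + 1 = 127
moves(8) = 2 * 127 + 1 = 255
moves(9) = 2 * 255 + 1 = 511
moves(10) = 2 * 511 + 1 = 1023
moves(11) = 2 * 1023 + 1 = 2047
= 2047


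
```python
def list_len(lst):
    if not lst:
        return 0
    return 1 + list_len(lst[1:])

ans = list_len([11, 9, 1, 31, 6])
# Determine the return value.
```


list_len([11, 9, 1, 31, 6])
= 1 + list_len([9, 1, 31, 6])
= 1 + 1 + list_len([1, 31, 6])
= 1 + 1 + 1 + list_len([31, 6])
= 1 + 1 + 1 + 1 + list_len([6])
= 1 + 1 + 1 + 1 + 1 + list_len([])
= 1 + 1 + 1 + 1 + 1 + 0
= 5


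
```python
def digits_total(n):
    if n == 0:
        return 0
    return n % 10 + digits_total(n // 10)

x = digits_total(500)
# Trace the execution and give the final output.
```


digits_total(500)
= 0 + digits_total(50)
= 0 + 0 + digits_total(5)
= 0 + 0 + 5 + digits_total(0)
= 0 + 0 + 5 + 0
= 5


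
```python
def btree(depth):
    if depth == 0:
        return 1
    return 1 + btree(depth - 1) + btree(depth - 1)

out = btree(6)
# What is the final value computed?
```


btree(6)
= 1 + btree(5) + btree(5)
= 1 + 2 * btree(5)
btree(k) = 2^(k+1) - 1
btree(0) = 1
btree(1) = 3
btree(2) = 7
btree(3) = 15
btree(4) = 31
btree(6) = 2^7 - 1 = 127


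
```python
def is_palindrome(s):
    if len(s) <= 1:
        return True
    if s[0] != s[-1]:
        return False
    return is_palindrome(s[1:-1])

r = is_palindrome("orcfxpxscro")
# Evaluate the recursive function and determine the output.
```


is_palindrome("orcfxpxscro")
"orcfxpxscro": s[0]='o' == s[-1]='o' -> is_palindrome("rcfxpxscr")
"rcfxpxscr": s[0]='r' == s[-1]='r' -> is_palindrome("cfxpxsc")
"cfxpxsc": s[0]='c' == s[-1]='c' -> is_palindrome("fxpxs")
"fxpxs": s[0]='f' != s[-1]='s' -> False
= False


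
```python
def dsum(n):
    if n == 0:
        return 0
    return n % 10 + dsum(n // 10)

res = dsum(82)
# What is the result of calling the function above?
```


dsum(82)
= 2 + dsum(8)
= 2 + 8 + dsum(0)
= 2 + 8 + 0
= 10


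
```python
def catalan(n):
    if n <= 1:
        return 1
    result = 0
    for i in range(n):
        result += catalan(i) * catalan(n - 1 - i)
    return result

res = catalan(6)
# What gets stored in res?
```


catalan(6)
= sum of catalan(i) * catalan(6-1-i) for i in 0..5
First compute sub-values bottom-up:
  catalan(0) = 1, catalan(1) = 1
  catalan(2) = 1*1 + 1*1 = 2
  catalan(3) = 1*2 + 1*1 + 2*1 = 5
  catalan(4) = 1*5 + 1*2 + 2*1 + 5*1 = 14
  catalan(5) = 1*14 + 1*5 + 2*2 + 5*1 + 14*1 = 42
Now catalan(6):
  catalan(0)*catalan(5) = 1*42 = 42
  catalan(1)*catalan(4) = 1*14 = 14
  catalan(2)*catalan(3) = 2*5 = 10
  catalan(3)*catalan(2) = 5*2 = 10
  catalan(4)*catalan(1) = 14*1 = 14
  catalan(5)*catalan(0) = 42*1 = 42
= 42 + 14 + 10 + 10 + 14 + 42
= 132


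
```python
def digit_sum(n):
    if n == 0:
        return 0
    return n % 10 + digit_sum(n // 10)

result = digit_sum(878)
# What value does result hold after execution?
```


digit_sum(878)
= 8 + digit_sum(87)
= 8 + 7 + digit_sum(8)
= 8 + 7 + 8 + digit_sum(0)
= 8 + 7 + 8 + 0
= 23


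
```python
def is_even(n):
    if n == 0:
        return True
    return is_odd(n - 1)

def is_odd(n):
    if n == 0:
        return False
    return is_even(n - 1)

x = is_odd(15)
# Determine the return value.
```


is_odd(15)
= is_even(14)
= is_odd(13)
= is_even(12)
= is_odd(11)
= is_even(10)
= is_odd(9)
= is_even(8)
= is_odd(7)
= is_even(6)
= is_odd(5)
= is_even(4)
= is_odd(3)
= is_even(2)
= is_odd(1)
= is_even(0)
n == 0: return True
= True


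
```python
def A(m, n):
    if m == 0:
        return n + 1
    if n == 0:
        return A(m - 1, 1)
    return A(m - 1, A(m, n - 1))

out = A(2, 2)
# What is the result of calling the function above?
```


A(2, 2)
= A(1, A(2, 1))
First compute A(2, 1) = 5
= A(1, 5)
= 7
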